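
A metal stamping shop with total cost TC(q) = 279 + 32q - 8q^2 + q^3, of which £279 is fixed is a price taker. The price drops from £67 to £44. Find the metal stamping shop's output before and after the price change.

AVC = 32 - 8q + q^2, minimized at q = 4 where min AVC = £16. MC = 32 - 16q + 3q^2.
At P = £67 ≥ min AVC, set P = MC on the rising branch: q = 7.
At P = £44 ≥ min AVC, set P = MC: q = 6. The firm stays open but cuts output.

Output falls from 7 to 6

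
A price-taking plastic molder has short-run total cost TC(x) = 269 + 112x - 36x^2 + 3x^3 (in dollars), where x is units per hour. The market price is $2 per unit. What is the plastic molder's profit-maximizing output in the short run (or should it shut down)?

From TC, MC = TC'(x) = 112 - 72x + 9x^2 and AVC = VC/x = 112 - 36x + 3x^2.
AVC hits its minimum where MC = AVC, at x = 6, giving min AVC = 112 - 36·6 + 3·6^2 = $4.
With P < min AVC ($2 < $4), every unit sold adds to the loss.
The firm minimizes its loss by shutting down and losing only its fixed cost of $269.

Shut down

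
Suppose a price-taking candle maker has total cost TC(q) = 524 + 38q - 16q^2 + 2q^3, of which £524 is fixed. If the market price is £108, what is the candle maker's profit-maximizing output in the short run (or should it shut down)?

Produce at q = 7

From TC, MC = TC'(q) = 38 - 32q + 6q^2 and AVC = VC/q = 38 - 16q + 2q^2.
AVC is minimized where dAVC/dq = -16 + 4q = 0, at q = 4; min AVC = 38 - 16·4 + 2·4^2 = £6.
Because £108 ≥ £6, revenue can cover variable cost; the firm operates.
P = MC gives -70 - 32q + 6q^2 = 0, with roots -5/3 and 7. Take the larger (rising MC): q* = 7.
Check: AVC at q = 7 is £24 ≤ P, so revenue covers variable cost.
Profit = P·q − TC = 108·7 − 692 = £64.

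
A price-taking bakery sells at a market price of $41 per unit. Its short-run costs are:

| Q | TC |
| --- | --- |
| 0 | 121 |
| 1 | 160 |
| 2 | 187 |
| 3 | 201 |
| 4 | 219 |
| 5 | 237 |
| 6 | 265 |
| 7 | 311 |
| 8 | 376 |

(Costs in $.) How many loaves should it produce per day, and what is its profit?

Compute π = P·Q − TC at each output: Q=0: -121; Q=1: -119; Q=2: -105; Q=3: -78; Q=4: -55; Q=5: -32; Q=6: -19; Q=7: -24; Q=8: -48.
Profit is maximized at Q = 6. AVC there is 144/6 = $24 ≤ P, so producing beats shutting down (which would give -$121).

Q = 6; profit = -$19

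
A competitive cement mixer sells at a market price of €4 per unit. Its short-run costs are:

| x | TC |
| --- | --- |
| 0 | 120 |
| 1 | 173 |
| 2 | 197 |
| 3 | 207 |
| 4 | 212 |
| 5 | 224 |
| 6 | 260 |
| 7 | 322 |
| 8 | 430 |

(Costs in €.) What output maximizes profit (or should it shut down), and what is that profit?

Tabulate TR − TC: x=0: -120; x=1: -169; x=2: -189; x=3: -195; x=4: -196; x=5: -204; x=6: -236; x=7: -294; x=8: -398.
Profit is highest at x = 0. Equivalently, the lowest AVC in the table is 104/5 ≈ €20.80 at x = 5, and P = €4 falls below it — price never covers variable cost, so the firm shuts down and loses only its fixed cost.

x = 0 (shut down); profit = -€120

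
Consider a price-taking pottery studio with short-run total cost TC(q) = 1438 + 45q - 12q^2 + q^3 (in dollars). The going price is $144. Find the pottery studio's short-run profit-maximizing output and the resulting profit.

AVC = 45 - 12q + q^2; min AVC = $9 at q = 6. Since P = $144 ≥ min AVC, the firm produces.
MC = 45 - 24q + 3q^2. Setting P = MC and taking the root on the rising branch gives q* = 11.
TR = 144·11 = 1584. TC = 1438 + 374 = 1812. Profit = 1584 − 1812 = -$228.
That loss of $228 beats the $1438 the firm would lose by shutting down; producing recovers $1210 of fixed cost.

Profit = -$228 at q = 11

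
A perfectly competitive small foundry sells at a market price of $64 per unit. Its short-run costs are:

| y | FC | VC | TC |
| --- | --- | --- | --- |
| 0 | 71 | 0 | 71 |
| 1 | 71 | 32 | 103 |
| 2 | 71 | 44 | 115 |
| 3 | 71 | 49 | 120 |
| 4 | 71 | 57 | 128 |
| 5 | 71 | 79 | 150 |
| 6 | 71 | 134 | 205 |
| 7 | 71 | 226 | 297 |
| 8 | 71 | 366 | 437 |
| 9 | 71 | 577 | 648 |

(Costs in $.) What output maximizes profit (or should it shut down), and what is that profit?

Compute π = P·y − TC at each output: y=0: -71; y=1: -39; y=2: 13; y=3: 72; y=4: 128; y=5: 170; y=6: 179; y=7: 151; y=8: 75; y=9: -72.
Profit is maximized at y = 6. AVC there is 134/6 = $22.33 ≤ P, so producing beats shutting down (which would give -$71).

y = 6; profit = $179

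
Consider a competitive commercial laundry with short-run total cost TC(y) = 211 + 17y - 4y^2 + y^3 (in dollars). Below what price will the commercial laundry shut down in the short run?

The firm shuts down when price falls below the minimum of average variable cost. AVC = VC/y = 17 - 4y + y^2.
dAVC/dy = -4 + 2y = 0 gives y = 2. min AVC = 17 - 4·2 + 2^2 = 13.
The firm shuts down for any P below $13.

$13 per unit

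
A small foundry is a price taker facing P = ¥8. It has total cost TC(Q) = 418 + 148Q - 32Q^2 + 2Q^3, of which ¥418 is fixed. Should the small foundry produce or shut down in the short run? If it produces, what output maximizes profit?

Strip out fixed cost: VC = 148Q - 32Q^2 + 2Q^3. Then AVC = 148 - 32Q + 2Q^2 and MC = 148 - 64Q + 6Q^2.
AVC hits its minimum where MC = AVC, at Q = 8, giving min AVC = 148 - 32·8 + 2·8^2 = ¥20.
Since P = ¥8 < min AVC = ¥20, price fails to cover variable cost at any output.
Best response: produce nothing and absorb the ¥418 fixed cost.

Shut down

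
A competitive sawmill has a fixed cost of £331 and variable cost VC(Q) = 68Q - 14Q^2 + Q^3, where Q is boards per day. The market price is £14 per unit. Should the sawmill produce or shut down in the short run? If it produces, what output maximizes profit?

Shut down

From TC, MC = TC'(Q) = 68 - 28Q + 3Q^2 and AVC = VC/Q = 68 - 14Q + Q^2.
The AVC parabola has its vertex at Q = 14/2 = 7, where AVC = 68 - 14·7 + 7^2 = £19.
With P < min AVC (£14 < £19), every unit sold adds to the loss.
Best response: produce nothing and absorb the £331 fixed cost.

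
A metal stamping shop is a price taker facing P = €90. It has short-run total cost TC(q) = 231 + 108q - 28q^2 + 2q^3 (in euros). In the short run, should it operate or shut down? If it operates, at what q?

Produce at q = 9

Variable cost is VC = 108q - 28q^2 + 2q^3, so AVC = VC/q = 108 - 28q + 2q^2 and MC = dTC/dq = 108 - 56q + 6q^2.
AVC hits its minimum where MC = AVC, at q = 7, giving min AVC = 108 - 28·7 + 2·7^2 = €10.
Since P = €90 ≥ min AVC = €10, price covers variable cost and the firm should produce.
Set P = MC: 90 = 108 - 56q + 6q^2 → 18 - 56q + 6q^2 = 0. The roots are q = 1/3 and q = 9; the profit-maximizing output is on the rising part of MC, so q* = 9.
Check: AVC at q = 9 is €18 ≤ P, so revenue covers variable cost.
Profit = P·q − TC = 90·9 − 393 = €417.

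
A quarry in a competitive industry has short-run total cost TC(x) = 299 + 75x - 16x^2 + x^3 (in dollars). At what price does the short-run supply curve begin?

The shutdown price is the minimum of AVC. VC = 75x - 16x^2 + x^3, so AVC = 75 - 16x + x^2.
At the minimum of AVC, MC = AVC. MC = 75 - 32x + 3x^2; setting MC = AVC gives 2x^2 - 16x = 0, so x = 8. min AVC = 11.
For P < $11 the firm produces nothing.

$11 per unit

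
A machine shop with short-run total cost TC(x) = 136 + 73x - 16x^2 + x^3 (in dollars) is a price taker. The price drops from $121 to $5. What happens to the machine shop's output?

Output falls from 12 to 0 (the firm shuts down)

AVC = 73 - 16x + x^2, minimized at x = 8 where min AVC = $9. MC = 73 - 32x + 3x^2.
At P = $121 ≥ min AVC, set P = MC on the rising branch: x = 12.
At P = $5 < min AVC = $9, price no longer covers variable cost at any output, so the firm shuts down: x = 0.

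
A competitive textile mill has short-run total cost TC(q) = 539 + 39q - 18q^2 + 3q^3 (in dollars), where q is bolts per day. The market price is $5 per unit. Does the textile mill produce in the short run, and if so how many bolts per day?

Shut down

From TC, MC = TC'(q) = 39 - 36q + 9q^2 and AVC = VC/q = 39 - 18q + 3q^2.
AVC hits its minimum where MC = AVC, at q = 3, giving min AVC = 39 - 18·3 + 3·3^2 = $12.
P = $5 lies below min AVC = $12; no output level covers variable cost.
The firm minimizes its loss by shutting down and losing only its fixed cost of $539.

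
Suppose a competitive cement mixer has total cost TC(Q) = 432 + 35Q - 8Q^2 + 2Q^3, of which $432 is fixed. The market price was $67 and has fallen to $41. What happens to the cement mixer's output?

Output falls from 4 to 3

MC = 35 - 16Q + 6Q^2; the shutdown threshold is min AVC = $27 (at Q = 2).
With P = $67 above the shutdown price, P = MC gives Q = 4.
At P = $41 ≥ min AVC, set P = MC: Q = 3. The firm stays open but cuts output.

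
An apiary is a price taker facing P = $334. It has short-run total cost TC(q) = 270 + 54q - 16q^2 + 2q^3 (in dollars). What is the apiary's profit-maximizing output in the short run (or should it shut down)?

From TC, MC = TC'(q) = 54 - 32q + 6q^2 and AVC = VC/q = 54 - 16q + 2q^2.
AVC hits its minimum where MC = AVC, at q = 4, giving min AVC = 54 - 16·4 + 2·4^2 = $22.
P = $334 exceeds min AVC = $22, so the firm stays open.
Set P = MC: 334 = 54 - 32q + 6q^2 → -280 - 32q + 6q^2 = 0. The roots are q = -14/3 and q = 10; the profit-maximizing output is on the rising part of MC, so q* = 10.
Check: AVC at q = 10 is $94 ≤ P, so revenue covers variable cost.
Profit = P·q − TC = 334·10 − 1210 = $2130.

Produce at q = 10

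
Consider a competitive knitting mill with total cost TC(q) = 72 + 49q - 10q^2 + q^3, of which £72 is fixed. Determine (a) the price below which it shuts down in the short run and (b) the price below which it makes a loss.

Shutdown price = £24; break-even price = £37

Shutdown price = min AVC. AVC = 49 - 10q + q^2, with vertex at q = 5 and minimum £24.
ATC = 72/q + 49 - 10q + q^2. Setting dATC/dq = −72/q^2 − 10 + 2q = 0 gives q = 6 (since 2·6^3 − 10·6^2 = 72).
min ATC = 72/6 + 49 − 10·6 + 6^2 = £37. That is the break-even price.
For £24 ≤ P < £37 the firm produces at a loss; below £24 it shuts down.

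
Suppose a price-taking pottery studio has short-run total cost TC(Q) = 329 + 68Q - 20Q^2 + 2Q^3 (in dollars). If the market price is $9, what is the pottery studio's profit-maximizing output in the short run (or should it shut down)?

Variable cost is VC = 68Q - 20Q^2 + 2Q^3, so AVC = VC/Q = 68 - 20Q + 2Q^2 and MC = dTC/dQ = 68 - 40Q + 6Q^2.
AVC hits its minimum where MC = AVC, at Q = 5, giving min AVC = 68 - 20·5 + 2·5^2 = $18.
With P < min AVC ($9 < $18), every unit sold adds to the loss.
Shutting down limits the loss to fixed cost, $329.

Shut down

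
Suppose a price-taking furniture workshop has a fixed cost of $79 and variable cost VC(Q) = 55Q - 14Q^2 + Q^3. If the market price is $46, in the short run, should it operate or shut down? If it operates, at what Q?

Produce at Q = 9

From TC, MC = TC'(Q) = 55 - 28Q + 3Q^2 and AVC = VC/Q = 55 - 14Q + Q^2.
AVC is minimized where dAVC/dQ = -14 + 2Q = 0, at Q = 7; min AVC = 55 - 14·7 + 7^2 = $6.
Because $46 ≥ $6, revenue can cover variable cost; the firm operates.
P = MC gives 9 - 28Q + 3Q^2 = 0, with roots 1/3 and 9. Take the larger (rising MC): Q* = 9.
Check: AVC at Q = 9 is $10 ≤ P, so revenue covers variable cost.
Profit = P·Q − TC = 46·9 − 169 = $245.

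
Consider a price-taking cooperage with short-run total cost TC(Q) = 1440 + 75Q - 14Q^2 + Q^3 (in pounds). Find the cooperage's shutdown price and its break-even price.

Shutdown price = £26; break-even price = £171

AVC = 75 - 14Q + Q^2; minimized at Q = 7, giving min AVC = £26. That is the shutdown price.
ATC = 1440/Q + 75 - 14Q + Q^2. Setting dATC/dQ = −1440/Q^2 − 14 + 2Q = 0 gives Q = 12 (since 2·12^3 − 14·12^2 = 1440).
min ATC = 1440/12 + 75 − 14·12 + 12^2 = £171. That is the break-even price.
For £26 ≤ P < £171 the firm produces at a loss; below £26 it shuts down.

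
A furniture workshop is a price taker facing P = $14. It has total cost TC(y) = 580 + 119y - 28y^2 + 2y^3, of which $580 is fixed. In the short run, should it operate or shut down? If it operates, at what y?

Shut down

Variable cost is VC = 119y - 28y^2 + 2y^3, so AVC = VC/y = 119 - 28y + 2y^2 and MC = dTC/dy = 119 - 56y + 6y^2.
AVC is minimized where dAVC/dy = -28 + 4y = 0, at y = 7; min AVC = 119 - 28·7 + 2·7^2 = $21.
P = $14 lies below min AVC = $21; no output level covers variable cost.
The firm minimizes its loss by shutting down and losing only its fixed cost of $580.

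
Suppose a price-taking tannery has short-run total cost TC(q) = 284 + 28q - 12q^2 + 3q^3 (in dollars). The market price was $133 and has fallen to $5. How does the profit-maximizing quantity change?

Output falls from 5 to 0 (the firm shuts down)

MC = 28 - 24q + 9q^2; the shutdown threshold is min AVC = $16 (at q = 2).
At P = $133 ≥ min AVC, set P = MC on the rising branch: q = 5.
At P = $5 < min AVC = $16, price no longer covers variable cost at any output, so the firm shuts down: q = 0.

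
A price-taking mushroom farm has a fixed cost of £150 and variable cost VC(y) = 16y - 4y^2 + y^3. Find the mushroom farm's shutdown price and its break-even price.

AVC = 16 - 4y + y^2; minimized at y = 2, giving min AVC = £12. That is the shutdown price.
ATC = 150/y + 16 - 4y + y^2. Setting dATC/dy = −150/y^2 − 4 + 2y = 0 gives y = 5 (since 2·5^3 − 4·5^2 = 150).
min ATC = 150/5 + 16 − 4·5 + 5^2 = £51. That is the break-even price.
Between these two prices the firm operates at a loss; above £51 it earns a profit.

Shutdown price = £12; break-even price = £51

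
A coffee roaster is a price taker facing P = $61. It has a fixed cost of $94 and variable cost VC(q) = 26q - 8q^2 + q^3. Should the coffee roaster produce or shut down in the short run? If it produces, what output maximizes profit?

Produce at q = 7

Variable cost is VC = 26q - 8q^2 + q^3, so AVC = VC/q = 26 - 8q + q^2 and MC = dTC/dq = 26 - 16q + 3q^2.
The AVC parabola has its vertex at q = 8/2 = 4, where AVC = 26 - 8·4 + 4^2 = $10.
P = $61 exceeds min AVC = $10, so the firm stays open.
Set P = MC: 61 = 26 - 16q + 3q^2 → -35 - 16q + 3q^2 = 0. The roots are q = -5/3 and q = 7; the profit-maximizing output is on the rising part of MC, so q* = 7.
Check: AVC at q = 7 is $19 ≤ P, so revenue covers variable cost.
Profit = P·q − TC = 61·7 − 227 = $200.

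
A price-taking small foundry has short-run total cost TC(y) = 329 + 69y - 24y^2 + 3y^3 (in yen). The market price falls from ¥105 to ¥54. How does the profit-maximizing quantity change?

MC = 69 - 48y + 9y^2; the shutdown threshold is min AVC = ¥21 (at y = 4).
At P = ¥105 ≥ min AVC, set P = MC on the rising branch: y = 6.
At P = ¥54 ≥ min AVC, set P = MC: y = 5. The firm stays open but cuts output.

Output falls from 6 to 5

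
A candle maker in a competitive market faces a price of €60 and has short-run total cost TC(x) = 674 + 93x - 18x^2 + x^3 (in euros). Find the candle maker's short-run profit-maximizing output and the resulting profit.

AVC = 93 - 18x + x^2; min AVC = €12 at x = 9. Since P = €60 ≥ min AVC, the firm produces.
MC = 93 - 36x + 3x^2. Setting P = MC and taking the root on the rising branch gives x* = 11.
TR = 60·11 = 660. TC = 674 + 176 = 850. Profit = 660 − 850 = -€190.
By producing, the firm covers all variable cost plus €484 of fixed cost; shutting down would lose the full €674.

Profit = -€190 at x = 11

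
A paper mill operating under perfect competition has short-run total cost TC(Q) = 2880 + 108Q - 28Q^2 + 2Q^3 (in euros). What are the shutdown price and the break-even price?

Shutdown price = €10; break-even price = €300

Shutdown price = min AVC. AVC = 108 - 28Q + 2Q^2, with vertex at Q = 7 and minimum €10.
ATC = 2880/Q + 108 - 28Q + 2Q^2. Setting dATC/dQ = −2880/Q^2 − 28 + 4Q = 0 gives Q = 12 (since 4·12^3 − 28·12^2 = 2880).
min ATC = 2880/12 + 108 − 28·12 + 2·12^2 = €300. That is the break-even price.
Between these two prices the firm operates at a loss; above €300 it earns a profit.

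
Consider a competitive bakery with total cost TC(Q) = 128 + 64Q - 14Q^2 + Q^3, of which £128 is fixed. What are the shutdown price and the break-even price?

Shutdown price = £15; break-even price = £32

Shutdown price = min AVC. AVC = 64 - 14Q + Q^2, with vertex at Q = 7 and minimum £15.
ATC = 128/Q + 64 - 14Q + Q^2. Setting dATC/dQ = −128/Q^2 − 14 + 2Q = 0 gives Q = 8 (since 2·8^3 − 14·8^2 = 128).
min ATC = 128/8 + 64 − 14·8 + 8^2 = £32. That is the break-even price.
For £15 ≤ P < £32 the firm produces at a loss; below £15 it shuts down.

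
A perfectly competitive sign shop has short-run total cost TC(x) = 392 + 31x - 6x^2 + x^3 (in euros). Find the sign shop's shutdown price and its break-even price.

AVC = 31 - 6x + x^2; minimized at x = 3, giving min AVC = €22. That is the shutdown price.
ATC = 392/x + 31 - 6x + x^2. Setting dATC/dx = −392/x^2 − 6 + 2x = 0 gives x = 7 (since 2·7^3 − 6·7^2 = 392).
min ATC = 392/7 + 31 − 6·7 + 7^2 = €94. That is the break-even price.
Between these two prices the firm operates at a loss; above €94 it earns a profit.

Shutdown price = €22; break-even price = €94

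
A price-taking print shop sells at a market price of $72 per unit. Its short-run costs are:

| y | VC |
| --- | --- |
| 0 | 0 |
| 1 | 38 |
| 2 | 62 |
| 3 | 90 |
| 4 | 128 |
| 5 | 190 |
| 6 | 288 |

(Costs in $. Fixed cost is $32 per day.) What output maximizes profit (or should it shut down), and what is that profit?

Tabulate TR − TC: y=0: -32; y=1: 2; y=2: 50; y=3: 94; y=4: 128; y=5: 138; y=6: 112.
Profit is maximized at y = 5. AVC there is 190/5 = $38 ≤ P, so producing beats shutting down (which would give -$32).

y = 5; profit = $138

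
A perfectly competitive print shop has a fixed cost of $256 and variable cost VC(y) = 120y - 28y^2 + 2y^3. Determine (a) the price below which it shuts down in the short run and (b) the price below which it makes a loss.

AVC = 120 - 28y + 2y^2; minimized at y = 7, giving min AVC = $22. That is the shutdown price.
ATC = 256/y + 120 - 28y + 2y^2. Setting dATC/dy = −256/y^2 − 28 + 4y = 0 gives y = 8 (since 4·8^3 − 28·8^2 = 256).
min ATC = 256/8 + 120 − 28·8 + 2·8^2 = $56. That is the break-even price.
Between these two prices the firm operates at a loss; above $56 it earns a profit.

Shutdown price = $22; break-even price = $56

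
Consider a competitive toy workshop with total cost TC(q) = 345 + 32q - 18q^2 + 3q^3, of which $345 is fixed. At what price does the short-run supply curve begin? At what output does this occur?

$5 per unit, at q = 3

The shutdown price is the minimum of AVC. VC = 32q - 18q^2 + 3q^3, so AVC = 32 - 18q + 3q^2.
At the minimum of AVC, MC = AVC. MC = 32 - 36q + 9q^2; setting MC = AVC gives 6q^2 - 18q = 0, so q = 3. min AVC = 5.
So the shutdown price is $5.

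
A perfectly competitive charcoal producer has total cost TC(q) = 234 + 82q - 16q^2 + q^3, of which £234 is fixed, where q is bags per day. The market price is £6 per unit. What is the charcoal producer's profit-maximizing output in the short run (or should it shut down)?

From TC, MC = TC'(q) = 82 - 32q + 3q^2 and AVC = VC/q = 82 - 16q + q^2.
AVC hits its minimum where MC = AVC, at q = 8, giving min AVC = 82 - 16·8 + 8^2 = £18.
P = £6 lies below min AVC = £18; no output level covers variable cost.
Best response: produce nothing and absorb the £234 fixed cost.

Shut down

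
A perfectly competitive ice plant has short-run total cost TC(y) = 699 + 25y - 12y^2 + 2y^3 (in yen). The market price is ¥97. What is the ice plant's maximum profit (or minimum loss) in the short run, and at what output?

Profit = -¥267 at y = 6

AVC = 25 - 12y + 2y^2 has its minimum ¥7 at y = 3; price ¥97 clears that bar, so the firm operates.
With MC = 25 - 24y + 6y^2, P = MC on the upward-sloping part at y* = 6.
TR = 97·6 = 582. TC = 699 + 150 = 849. Profit = 582 − 849 = -¥267.
Shutting down would mean losing the fixed cost of ¥699, so operating at a loss of ¥267 is better by ¥432.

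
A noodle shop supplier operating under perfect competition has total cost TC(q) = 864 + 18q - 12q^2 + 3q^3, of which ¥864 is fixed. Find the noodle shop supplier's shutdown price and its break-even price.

Shutdown price = ¥6; break-even price = ¥198

Shutdown price = min AVC. AVC = 18 - 12q + 3q^2, with vertex at q = 2 and minimum ¥6.
ATC = 864/q + 18 - 12q + 3q^2. Setting dATC/dq = −864/q^2 − 12 + 6q = 0 gives q = 6 (since 6·6^3 − 12·6^2 = 864).
min ATC = 864/6 + 18 − 12·6 + 3·6^2 = ¥198. That is the break-even price.
Between these two prices the firm operates at a loss; above ¥198 it earns a profit.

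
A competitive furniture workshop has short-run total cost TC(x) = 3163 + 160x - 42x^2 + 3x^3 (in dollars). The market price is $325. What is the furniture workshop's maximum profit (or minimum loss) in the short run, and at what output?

AVC = 160 - 42x + 3x^2; min AVC = $13 at x = 7. Since P = $325 ≥ min AVC, the firm produces.
MC = 160 - 84x + 9x^2. Setting P = MC and taking the root on the rising branch gives x* = 11.
TR = 325·11 = 3575. TC = 3163 + 671 = 3834. Profit = 3575 − 3834 = -$259.
Shutting down would mean losing the fixed cost of $3163, so operating at a loss of $259 is better by $2904.

Profit = -$259 at x = 11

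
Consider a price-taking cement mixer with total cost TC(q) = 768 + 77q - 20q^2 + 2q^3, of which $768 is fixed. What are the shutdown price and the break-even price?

AVC = 77 - 20q + 2q^2; minimized at q = 5, giving min AVC = $27. That is the shutdown price.
ATC = 768/q + 77 - 20q + 2q^2. Setting dATC/dq = −768/q^2 − 20 + 4q = 0 gives q = 8 (since 4·8^3 − 20·8^2 = 768).
min ATC = 768/8 + 77 − 20·8 + 2·8^2 = $141. That is the break-even price.
Between these two prices the firm operates at a loss; above $141 it earns a profit.

Shutdown price = $27; break-even price = $141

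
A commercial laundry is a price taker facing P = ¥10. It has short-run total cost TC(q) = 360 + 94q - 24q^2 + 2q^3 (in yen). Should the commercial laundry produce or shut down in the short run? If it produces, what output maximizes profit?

Shut down

Strip out fixed cost: VC = 94q - 24q^2 + 2q^3. Then AVC = 94 - 24q + 2q^2 and MC = 94 - 48q + 6q^2.
AVC is minimized where dAVC/dq = -24 + 4q = 0, at q = 6; min AVC = 94 - 24·6 + 2·6^2 = ¥22.
P = ¥10 lies below min AVC = ¥22; no output level covers variable cost.
Best response: produce nothing and absorb the ¥360 fixed cost.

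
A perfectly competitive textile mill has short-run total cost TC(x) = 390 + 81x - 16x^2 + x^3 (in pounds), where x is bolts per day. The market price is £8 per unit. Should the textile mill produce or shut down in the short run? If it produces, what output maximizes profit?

From TC, MC = TC'(x) = 81 - 32x + 3x^2 and AVC = VC/x = 81 - 16x + x^2.
The AVC parabola has its vertex at x = 16/2 = 8, where AVC = 81 - 16·8 + 8^2 = £17.
Since P = £8 < min AVC = £17, price fails to cover variable cost at any output.
The firm minimizes its loss by shutting down and losing only its fixed cost of £390.

Shut down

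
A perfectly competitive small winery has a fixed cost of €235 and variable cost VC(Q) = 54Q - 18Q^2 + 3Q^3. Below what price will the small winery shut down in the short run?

€27 per unit

The shutdown price is the minimum of AVC. VC = 54Q - 18Q^2 + 3Q^3, so AVC = 54 - 18Q + 3Q^2.
dAVC/dQ = -18 + 6Q = 0 gives Q = 3. min AVC = 54 - 18·3 + 3·3^2 = 27.
For P < €27 the firm produces nothing.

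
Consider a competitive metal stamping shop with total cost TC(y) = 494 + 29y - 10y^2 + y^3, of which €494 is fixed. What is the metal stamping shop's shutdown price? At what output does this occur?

€4 per unit, at y = 5

The firm shuts down when price falls below the minimum of average variable cost. AVC = VC/y = 29 - 10y + y^2.
dAVC/dy = -10 + 2y = 0 gives y = 5. min AVC = 29 - 10·5 + 5^2 = 4.
The firm shuts down for any P below €4.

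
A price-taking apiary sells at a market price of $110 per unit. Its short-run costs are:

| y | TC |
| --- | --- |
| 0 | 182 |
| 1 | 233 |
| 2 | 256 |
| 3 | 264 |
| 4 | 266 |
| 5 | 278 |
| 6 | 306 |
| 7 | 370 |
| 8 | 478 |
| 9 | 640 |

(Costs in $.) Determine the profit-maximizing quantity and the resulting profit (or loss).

y = 8; profit = $402

Tabulate TR − TC: y=0: -182; y=1: -123; y=2: -36; y=3: 66; y=4: 174; y=5: 272; y=6: 354; y=7: 400; y=8: 402; y=9: 350.
Profit is maximized at y = 8. AVC there is 296/8 = $37 ≤ P, so producing beats shutting down (which would give -$182).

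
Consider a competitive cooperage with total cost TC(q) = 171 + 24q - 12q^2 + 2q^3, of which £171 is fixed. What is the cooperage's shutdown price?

£6 per unit

Short-run supply begins at min AVC. From VC = 24q - 12q^2 + 2q^3, AVC = 24 - 12q + 2q^2.
dAVC/dq = -12 + 4q = 0 gives q = 3. min AVC = 24 - 12·3 + 2·3^2 = 6.
For P < £6 the firm produces nothing.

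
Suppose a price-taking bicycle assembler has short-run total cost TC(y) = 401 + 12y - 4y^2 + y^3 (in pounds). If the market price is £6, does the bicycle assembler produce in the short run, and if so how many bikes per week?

Shut down

From TC, MC = TC'(y) = 12 - 8y + 3y^2 and AVC = VC/y = 12 - 4y + y^2.
AVC hits its minimum where MC = AVC, at y = 2, giving min AVC = 12 - 4·2 + 2^2 = £8.
P = £6 lies below min AVC = £8; no output level covers variable cost.
Shutting down limits the loss to fixed cost, £401.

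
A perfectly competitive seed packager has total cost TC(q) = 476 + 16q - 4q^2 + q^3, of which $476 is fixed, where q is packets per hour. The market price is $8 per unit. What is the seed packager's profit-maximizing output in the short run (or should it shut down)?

From TC, MC = TC'(q) = 16 - 8q + 3q^2 and AVC = VC/q = 16 - 4q + q^2.
AVC hits its minimum where MC = AVC, at q = 2, giving min AVC = 16 - 4·2 + 2^2 = $12.
With P < min AVC ($8 < $12), every unit sold adds to the loss.
Shutting down limits the loss to fixed cost, $476.

Shut down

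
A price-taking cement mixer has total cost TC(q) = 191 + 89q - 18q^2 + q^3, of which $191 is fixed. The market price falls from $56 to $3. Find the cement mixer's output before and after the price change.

Output falls from 11 to 0 (the firm shuts down)

MC = 89 - 36q + 3q^2; the shutdown threshold is min AVC = $8 (at q = 9).
With P = $56 above the shutdown price, P = MC gives q = 11.
At P = $3 < min AVC = $8, price no longer covers variable cost at any output, so the firm shuts down: q = 0.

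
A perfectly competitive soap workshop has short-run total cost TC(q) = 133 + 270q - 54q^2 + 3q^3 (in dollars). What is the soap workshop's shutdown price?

The firm shuts down when price falls below the minimum of average variable cost. AVC = VC/q = 270 - 54q + 3q^2.
At the minimum of AVC, MC = AVC. MC = 270 - 108q + 9q^2; setting MC = AVC gives 6q^2 - 54q = 0, so q = 9. min AVC = 27.
For P < $27 the firm produces nothing.

$27 per unit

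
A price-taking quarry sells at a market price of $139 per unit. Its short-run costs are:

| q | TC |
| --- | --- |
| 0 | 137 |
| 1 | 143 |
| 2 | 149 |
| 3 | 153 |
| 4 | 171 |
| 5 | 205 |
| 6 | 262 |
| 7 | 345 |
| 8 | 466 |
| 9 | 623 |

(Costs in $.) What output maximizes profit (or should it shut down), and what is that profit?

q = 8; profit = $646

Tabulate TR − TC: q=0: -137; q=1: -4; q=2: 129; q=3: 264; q=4: 385; q=5: 490; q=6: 572; q=7: 628; q=8: 646; q=9: 628.
Profit is maximized at q = 8. AVC there is 329/8 = $41.12 ≤ P, so producing beats shutting down (which would give -$137).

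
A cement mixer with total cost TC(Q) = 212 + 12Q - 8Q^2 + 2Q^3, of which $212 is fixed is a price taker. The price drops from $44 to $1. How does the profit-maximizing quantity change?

AVC = 12 - 8Q + 2Q^2, minimized at Q = 2 where min AVC = $4. MC = 12 - 16Q + 6Q^2.
At P = $44 ≥ min AVC, set P = MC on the rising branch: Q = 4.
At P = $1 < min AVC = $4, price no longer covers variable cost at any output, so the firm shuts down: Q = 0.

Output falls from 4 to 0 (the firm shuts down)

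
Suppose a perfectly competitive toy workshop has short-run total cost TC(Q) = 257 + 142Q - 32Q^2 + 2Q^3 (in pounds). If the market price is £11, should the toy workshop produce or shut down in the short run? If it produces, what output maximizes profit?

Shut down

Variable cost is VC = 142Q - 32Q^2 + 2Q^3, so AVC = VC/Q = 142 - 32Q + 2Q^2 and MC = dTC/dQ = 142 - 64Q + 6Q^2.
AVC hits its minimum where MC = AVC, at Q = 8, giving min AVC = 142 - 32·8 + 2·8^2 = £14.
P = £11 lies below min AVC = £14; no output level covers variable cost.
The firm minimizes its loss by shutting down and losing only its fixed cost of £257.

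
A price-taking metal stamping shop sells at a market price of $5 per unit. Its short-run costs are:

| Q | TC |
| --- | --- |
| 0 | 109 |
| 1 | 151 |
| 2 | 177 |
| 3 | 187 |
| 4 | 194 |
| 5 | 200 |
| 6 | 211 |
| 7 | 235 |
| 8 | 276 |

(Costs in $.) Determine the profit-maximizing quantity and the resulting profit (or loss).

Q = 0 (shut down); profit = -$109

Compute π = P·Q − TC at each output: Q=0: -109; Q=1: -146; Q=2: -167; Q=3: -172; Q=4: -174; Q=5: -175; Q=6: -181; Q=7: -200; Q=8: -236.
Profit is highest at Q = 0. Equivalently, the lowest AVC in the table is 102/6 ≈ $17 at Q = 6, and P = $5 falls below it — price never covers variable cost, so the firm shuts down and loses only its fixed cost.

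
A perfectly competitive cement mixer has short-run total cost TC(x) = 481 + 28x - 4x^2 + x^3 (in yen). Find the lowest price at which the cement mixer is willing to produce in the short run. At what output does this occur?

¥24 per unit, at x = 2

Short-run supply begins at min AVC. From VC = 28x - 4x^2 + x^3, AVC = 28 - 4x + x^2.
At the minimum of AVC, MC = AVC. MC = 28 - 8x + 3x^2; setting MC = AVC gives 2x^2 - 4x = 0, so x = 2. min AVC = 24.
For P < ¥24 the firm produces nothing.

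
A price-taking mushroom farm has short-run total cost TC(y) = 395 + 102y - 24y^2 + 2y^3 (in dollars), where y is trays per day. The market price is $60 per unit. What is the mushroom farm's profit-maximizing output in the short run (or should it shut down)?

Produce at y = 7

Strip out fixed cost: VC = 102y - 24y^2 + 2y^3. Then AVC = 102 - 24y + 2y^2 and MC = 102 - 48y + 6y^2.
AVC is minimized where dAVC/dy = -24 + 4y = 0, at y = 6; min AVC = 102 - 24·6 + 2·6^2 = $30.
Since P = $60 ≥ min AVC = $30, price covers variable cost and the firm should produce.
Set P = MC: 60 = 102 - 48y + 6y^2 → 42 - 48y + 6y^2 = 0. The roots are y = 1 and y = 7; the profit-maximizing output is on the rising part of MC, so y* = 7.
Check: AVC at y = 7 is $32 ≤ P, so revenue covers variable cost.
Profit = P·y − TC = 60·7 − 619 = -$199, a loss, but smaller than the $395 fixed cost the firm would lose by shutting down.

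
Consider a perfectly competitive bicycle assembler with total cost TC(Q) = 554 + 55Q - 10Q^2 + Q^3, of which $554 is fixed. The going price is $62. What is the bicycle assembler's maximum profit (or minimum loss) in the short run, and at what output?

Profit = -$358 at Q = 7

AVC = 55 - 10Q + Q^2; min AVC = $30 at Q = 5. Since P = $62 ≥ min AVC, the firm produces.
With MC = 55 - 20Q + 3Q^2, P = MC on the upward-sloping part at Q* = 7.
TR = 62·7 = 434. TC = 554 + 238 = 792. Profit = 434 − 792 = -$358.
That loss of $358 beats the $554 the firm would lose by shutting down; producing recovers $196 of fixed cost.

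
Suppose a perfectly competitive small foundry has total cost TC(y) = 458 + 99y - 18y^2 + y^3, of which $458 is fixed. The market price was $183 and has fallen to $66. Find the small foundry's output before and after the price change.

Output falls from 14 to 11

MC = 99 - 36y + 3y^2; the shutdown threshold is min AVC = $18 (at y = 9).
With P = $183 above the shutdown price, P = MC gives y = 14.
At P = $66 ≥ min AVC, set P = MC: y = 11. The firm stays open but cuts output.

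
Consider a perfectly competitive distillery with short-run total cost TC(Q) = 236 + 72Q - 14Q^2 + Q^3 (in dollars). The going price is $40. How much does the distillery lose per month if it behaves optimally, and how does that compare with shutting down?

AVC = 72 - 14Q + Q^2 has its minimum $23 at Q = 7; price $40 clears that bar, so the firm operates.
MC = 72 - 28Q + 3Q^2. Setting P = MC and taking the root on the rising branch gives Q* = 8.
TR = 40·8 = 320. TC = 236 + 192 = 428. Profit = 320 − 428 = -$108.
That loss of $108 beats the $236 the firm would lose by shutting down; producing recovers $128 of fixed cost.

Profit = -$108 at Q = 8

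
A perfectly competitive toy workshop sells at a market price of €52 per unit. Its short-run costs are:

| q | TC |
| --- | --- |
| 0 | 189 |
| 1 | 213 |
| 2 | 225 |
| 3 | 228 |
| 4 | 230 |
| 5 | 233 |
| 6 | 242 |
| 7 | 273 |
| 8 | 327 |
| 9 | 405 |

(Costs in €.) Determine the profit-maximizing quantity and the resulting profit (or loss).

q = 7; profit = €91

Tabulate TR − TC: q=0: -189; q=1: -161; q=2: -121; q=3: -72; q=4: -22; q=5: 27; q=6: 70; q=7: 91; q=8: 89; q=9: 63.
Profit is maximized at q = 7. AVC there is 84/7 = €12 ≤ P, so producing beats shutting down (which would give -€189).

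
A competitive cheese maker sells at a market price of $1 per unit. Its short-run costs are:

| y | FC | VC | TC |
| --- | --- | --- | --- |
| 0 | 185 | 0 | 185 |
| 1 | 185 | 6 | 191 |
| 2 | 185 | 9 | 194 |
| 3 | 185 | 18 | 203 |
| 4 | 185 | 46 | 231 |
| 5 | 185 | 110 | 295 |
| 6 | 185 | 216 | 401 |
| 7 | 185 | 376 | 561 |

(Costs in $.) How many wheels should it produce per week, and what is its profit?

Tabulate TR − TC: y=0: -185; y=1: -190; y=2: -192; y=3: -200; y=4: -227; y=5: -290; y=6: -395; y=7: -554.
Profit is highest at y = 0. Equivalently, the lowest AVC in the table is 9/2 ≈ $4.50 at y = 2, and P = $1 falls below it — price never covers variable cost, so the firm shuts down and loses only its fixed cost.

y = 0 (shut down); profit = -$185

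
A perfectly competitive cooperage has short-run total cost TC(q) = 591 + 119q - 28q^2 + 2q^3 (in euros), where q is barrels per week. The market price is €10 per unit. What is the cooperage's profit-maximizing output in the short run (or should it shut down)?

Shut down

Strip out fixed cost: VC = 119q - 28q^2 + 2q^3. Then AVC = 119 - 28q + 2q^2 and MC = 119 - 56q + 6q^2.
AVC hits its minimum where MC = AVC, at q = 7, giving min AVC = 119 - 28·7 + 2·7^2 = €21.
Since P = €10 < min AVC = €21, price fails to cover variable cost at any output.
Best response: produce nothing and absorb the €591 fixed cost.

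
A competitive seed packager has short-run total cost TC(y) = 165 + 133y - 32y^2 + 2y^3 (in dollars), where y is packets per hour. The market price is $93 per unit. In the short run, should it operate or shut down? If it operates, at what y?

Produce at y = 10

From TC, MC = TC'(y) = 133 - 64y + 6y^2 and AVC = VC/y = 133 - 32y + 2y^2.
AVC hits its minimum where MC = AVC, at y = 8, giving min AVC = 133 - 32·8 + 2·8^2 = $5.
P = $93 exceeds min AVC = $5, so the firm stays open.
Set P = MC: 93 = 133 - 64y + 6y^2 → 40 - 64y + 6y^2 = 0. The roots are y = 2/3 and y = 10; the profit-maximizing output is on the rising part of MC, so y* = 10.
Check: AVC at y = 10 is $13 ≤ P, so revenue covers variable cost.
Profit = P·y − TC = 93·10 − 295 = $635.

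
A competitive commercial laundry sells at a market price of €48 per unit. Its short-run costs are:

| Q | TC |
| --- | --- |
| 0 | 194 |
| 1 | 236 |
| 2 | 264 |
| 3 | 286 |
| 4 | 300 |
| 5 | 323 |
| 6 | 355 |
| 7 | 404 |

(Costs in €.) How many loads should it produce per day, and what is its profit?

Q = 6; profit = -€67

Profit at each row (π = 48Q − TC): Q=0: -194; Q=1: -188; Q=2: -168; Q=3: -142; Q=4: -108; Q=5: -83; Q=6: -67; Q=7: -68.
Profit is maximized at Q = 6. AVC there is 161/6 = €26.83 ≤ P, so producing beats shutting down (which would give -€194).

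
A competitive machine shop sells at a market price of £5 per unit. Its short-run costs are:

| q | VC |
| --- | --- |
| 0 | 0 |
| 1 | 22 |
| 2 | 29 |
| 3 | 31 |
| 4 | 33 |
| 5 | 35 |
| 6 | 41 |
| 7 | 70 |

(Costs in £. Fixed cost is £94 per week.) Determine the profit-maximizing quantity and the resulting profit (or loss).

q = 0 (shut down); profit = -£94

Compute π = P·q − TC at each output: q=0: -94; q=1: -111; q=2: -113; q=3: -110; q=4: -107; q=5: -104; q=6: -105; q=7: -129.
Profit is highest at q = 0. Equivalently, the lowest AVC in the table is 41/6 ≈ £6.83 at q = 6, and P = £5 falls below it — price never covers variable cost, so the firm shuts down and loses only its fixed cost.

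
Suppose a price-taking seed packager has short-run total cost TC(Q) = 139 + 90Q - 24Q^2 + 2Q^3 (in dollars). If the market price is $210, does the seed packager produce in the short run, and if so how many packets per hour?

Variable cost is VC = 90Q - 24Q^2 + 2Q^3, so AVC = VC/Q = 90 - 24Q + 2Q^2 and MC = dTC/dQ = 90 - 48Q + 6Q^2.
The AVC parabola has its vertex at Q = 24/4 = 6, where AVC = 90 - 24·6 + 2·6^2 = $18.
Since P = $210 ≥ min AVC = $18, price covers variable cost and the firm should produce.
Solving P = MC: -120 - 48Q + 6Q^2 = 0 ⇒ Q = -2 or 10. On the upward-sloping branch, Q* = 10.
Check: AVC at Q = 10 is $50 ≤ P, so revenue covers variable cost.
Profit = P·Q − TC = 210·10 − 639 = $1461.

Produce at Q = 10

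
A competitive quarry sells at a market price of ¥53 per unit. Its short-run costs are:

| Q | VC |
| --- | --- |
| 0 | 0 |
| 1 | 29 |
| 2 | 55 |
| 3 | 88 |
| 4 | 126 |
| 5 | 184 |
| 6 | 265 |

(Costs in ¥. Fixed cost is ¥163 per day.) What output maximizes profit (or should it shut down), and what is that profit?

Tabulate TR − TC: Q=0: -163; Q=1: -139; Q=2: -112; Q=3: -92; Q=4: -77; Q=5: -82; Q=6: -110.
Profit is maximized at Q = 4. AVC there is 126/4 = ¥31.50 ≤ P, so producing beats shutting down (which would give -¥163).

Q = 4; profit = -¥77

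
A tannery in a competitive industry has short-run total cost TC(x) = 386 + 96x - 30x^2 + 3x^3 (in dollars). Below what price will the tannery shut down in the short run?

The shutdown price is the minimum of AVC. VC = 96x - 30x^2 + 3x^3, so AVC = 96 - 30x + 3x^2.
dAVC/dx = -30 + 6x = 0 gives x = 5. min AVC = 96 - 30·5 + 3·5^2 = 21.
So the shutdown price is $21.

$21 per unit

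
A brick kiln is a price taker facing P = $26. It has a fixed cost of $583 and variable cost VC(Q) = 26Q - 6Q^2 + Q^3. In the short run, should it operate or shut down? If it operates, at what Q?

Produce at Q = 4

Variable cost is VC = 26Q - 6Q^2 + Q^3, so AVC = VC/Q = 26 - 6Q + Q^2 and MC = dTC/dQ = 26 - 12Q + 3Q^2.
The AVC parabola has its vertex at Q = 6/2 = 3, where AVC = 26 - 6·3 + 3^2 = $17.
Because $26 ≥ $17, revenue can cover variable cost; the firm operates.
Solving P = MC: -12Q + 3Q^2 = 0 ⇒ Q = 0 or 4. On the upward-sloping branch, Q* = 4.
Check: AVC at Q = 4 is $18 ≤ P, so revenue covers variable cost.
Profit = P·Q − TC = 26·4 − 655 = -$551, a loss, but smaller than the $583 fixed cost the firm would lose by shutting down.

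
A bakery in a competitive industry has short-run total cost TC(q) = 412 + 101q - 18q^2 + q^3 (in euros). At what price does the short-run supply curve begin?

€20 per unit

The firm shuts down when price falls below the minimum of average variable cost. AVC = VC/q = 101 - 18q + q^2.
dAVC/dq = -18 + 2q = 0 gives q = 9. min AVC = 101 - 18·9 + 9^2 = 20.
For P < €20 the firm produces nothing.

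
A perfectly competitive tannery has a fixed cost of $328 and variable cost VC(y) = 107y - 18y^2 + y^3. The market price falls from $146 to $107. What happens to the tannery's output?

AVC = 107 - 18y + y^2, minimized at y = 9 where min AVC = $26. MC = 107 - 36y + 3y^2.
At P = $146 ≥ min AVC, set P = MC on the rising branch: y = 13.
At P = $107 ≥ min AVC, set P = MC: y = 12. The firm stays open but cuts output.

Output falls from 13 to 12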